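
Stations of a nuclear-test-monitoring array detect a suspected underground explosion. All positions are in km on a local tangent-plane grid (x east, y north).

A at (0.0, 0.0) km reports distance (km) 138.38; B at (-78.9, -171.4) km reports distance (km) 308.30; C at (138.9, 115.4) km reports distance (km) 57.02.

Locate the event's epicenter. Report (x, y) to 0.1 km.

Circle about each station: x² + y² = 138.38²; (x + 78.9)² + (y + 171.4)² = 308.30²; (x − 138.9)² + (y − 115.4)² = 57.02².
Subtracting the A equation from the B and C equations removes the quadratic terms:
-157.8 x − 342.8 y = -40296.70
277.8 x + 230.8 y = 48508.11
Solving the 2×2 system: x ≈ 124.6, y ≈ 60.2 km.

124.6 km east, 60.2 km north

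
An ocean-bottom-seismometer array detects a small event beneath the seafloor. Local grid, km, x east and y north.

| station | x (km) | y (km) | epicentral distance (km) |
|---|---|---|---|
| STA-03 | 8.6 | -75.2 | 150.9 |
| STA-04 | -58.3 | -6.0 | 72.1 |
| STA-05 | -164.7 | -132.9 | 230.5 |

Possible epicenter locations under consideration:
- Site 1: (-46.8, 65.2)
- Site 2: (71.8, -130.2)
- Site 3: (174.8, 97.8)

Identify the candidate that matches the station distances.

Site 1

For each candidate, compare |candidate − station| to the reported distance:
Site 1: residuals STA-03 0.0, STA-04 0.0, STA-05 0.0 → max 0.0 km
Site 2: residuals STA-03 67.1, STA-04 107.8, STA-05 6.0 → max 107.8 km
Site 3: residuals STA-03 89.0, STA-04 183.1, STA-05 180.0 → max 183.1 km
Only Site 1 has all residuals ≈ 0.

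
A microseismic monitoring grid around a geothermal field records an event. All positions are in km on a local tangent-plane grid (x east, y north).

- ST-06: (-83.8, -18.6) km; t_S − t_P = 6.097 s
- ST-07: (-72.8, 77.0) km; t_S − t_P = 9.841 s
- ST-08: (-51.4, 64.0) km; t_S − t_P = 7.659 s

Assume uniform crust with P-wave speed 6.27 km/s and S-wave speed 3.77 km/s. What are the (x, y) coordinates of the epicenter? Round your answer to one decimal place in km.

Distance from S−P lag: d = Δt · v_P v_S / (v_P − v_S) = Δt · (6.27·3.77)/(6.27−3.77) ≈ 9.4552·Δt.
So d_ST-06 = 57.65, d_ST-07 = 93.05, d_ST-08 = 72.42 km.
Circle about each station: (x + 83.8)² + (y + 18.6)² = 57.65²; (x + 72.8)² + (y − 77.0)² = 93.05²; (x + 51.4)² + (y − 64.0)² = 72.42².
Subtracting pairs of circle equations eliminates x²+y² and gives linear equations (the radical axes):
22.0 x + 191.2 y = -1474.34
64.8 x + 165.2 y = -2551.57
Solving the 2×2 system: x ≈ -27.9, y ≈ -4.5 km.
Check against ST-06 (with the unrounded x, y): √((x + 83.8)²+(y + 18.6)²) = 57.65 ≈ 57.65 km. ✓

x ≈ -27.9 km, y ≈ -4.5 km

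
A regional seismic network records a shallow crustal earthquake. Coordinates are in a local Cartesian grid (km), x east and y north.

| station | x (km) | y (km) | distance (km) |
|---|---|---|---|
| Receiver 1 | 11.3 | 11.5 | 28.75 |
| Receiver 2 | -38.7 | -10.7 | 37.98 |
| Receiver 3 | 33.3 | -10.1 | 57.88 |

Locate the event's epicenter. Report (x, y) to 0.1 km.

-16.2 km east, 19.9 km north

Circle about each station: (x − 11.3)² + (y − 11.5)² = 28.75²; (x + 38.7)² + (y + 10.7)² = 37.98²; (x − 33.3)² + (y + 10.1)² = 57.88².
Subtracting the Receiver 1 equation from the Receiver 2 and Receiver 3 equations removes the quadratic terms:
-100.0 x − 44.4 y = 736.32
44.0 x − 43.2 y = -1572.57
Solving the 2×2 system: x ≈ -16.2, y ≈ 19.9 km.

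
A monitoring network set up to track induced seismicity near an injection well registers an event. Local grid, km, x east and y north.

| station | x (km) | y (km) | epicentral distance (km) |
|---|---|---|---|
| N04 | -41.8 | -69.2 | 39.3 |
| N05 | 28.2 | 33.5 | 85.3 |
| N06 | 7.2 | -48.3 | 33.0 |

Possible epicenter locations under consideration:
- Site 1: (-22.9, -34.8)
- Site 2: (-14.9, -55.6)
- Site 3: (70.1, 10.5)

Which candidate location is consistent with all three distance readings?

Site 1

For each candidate, compare |candidate − station| to the reported distance:
Site 1: residuals N04 0.0, N05 0.0, N06 0.0 → max 0.0 km
Site 2: residuals N04 9.2, N05 13.7, N06 9.7 → max 13.7 km
Site 3: residuals N04 98.1, N05 37.5, N06 53.1 → max 98.1 km
Only Site 1 has all residuals ≈ 0.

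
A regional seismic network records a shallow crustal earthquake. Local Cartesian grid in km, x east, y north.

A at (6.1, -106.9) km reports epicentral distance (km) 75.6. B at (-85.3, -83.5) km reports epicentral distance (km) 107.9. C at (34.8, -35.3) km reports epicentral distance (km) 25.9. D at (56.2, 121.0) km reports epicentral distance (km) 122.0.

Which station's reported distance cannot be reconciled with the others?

Solve using three stations at a time. Using A, B, C (subtract circle equations pairwise → linear system) gives (x, y) ≈ (9.2, -31.4).
Distances from that point to each station vs reported:
  A: calculated 75.6 vs reported 75.6 → residual 0.0 km
  B: calculated 107.9 vs reported 107.9 → residual 0.0 km
  C: calculated 25.9 vs reported 25.9 → residual 0.0 km
  D: calculated 159.4 vs reported 122.0 → residual 37.4 km
A, B, C are mutually consistent (residuals ≈ 0); D is off by 37.4 km.

D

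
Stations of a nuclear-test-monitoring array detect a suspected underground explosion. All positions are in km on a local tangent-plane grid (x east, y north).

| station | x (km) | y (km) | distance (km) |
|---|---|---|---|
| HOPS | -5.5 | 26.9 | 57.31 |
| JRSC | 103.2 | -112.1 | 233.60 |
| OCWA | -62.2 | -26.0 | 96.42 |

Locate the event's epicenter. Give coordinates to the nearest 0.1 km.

-44.6 km east, 68.8 km north

Circle about each station: (x + 5.5)² + (y − 26.9)² = 57.31²; (x − 103.2)² + (y + 112.1)² = 233.60²; (x + 62.2)² + (y + 26.0)² = 96.42².
Subtracting the HOPS equation from the JRSC and OCWA equations removes the quadratic terms:
217.4 x − 278.0 y = -28821.73
-113.4 x − 105.8 y = -2221.40
Solving the 2×2 system: x ≈ -44.6, y ≈ 68.8 km.
Check against HOPS (with the unrounded x, y): √((x + 5.5)²+(y − 26.9)²) = 57.31 ≈ 57.31 km. ✓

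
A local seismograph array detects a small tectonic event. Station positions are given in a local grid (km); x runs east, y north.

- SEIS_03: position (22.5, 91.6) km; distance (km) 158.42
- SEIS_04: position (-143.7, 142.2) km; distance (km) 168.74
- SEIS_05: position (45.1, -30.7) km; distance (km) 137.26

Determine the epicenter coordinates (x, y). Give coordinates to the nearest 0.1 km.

-91.6 km east, -18.3 km north

Circle about each station: (x − 22.5)² + (y − 91.6)² = 158.42²; (x + 143.7)² + (y − 142.2)² = 168.74²; (x − 45.1)² + (y + 30.7)² = 137.26².
Subtracting pairs of circle equations eliminates x²+y² and gives linear equations (the radical axes):
-332.4 x + 101.2 y = 28597.43
45.2 x − 244.6 y = 336.28
Solving the 2×2 system: x ≈ -91.6, y ≈ -18.3 km.
Check against SEIS_03 (with the unrounded x, y): √((x − 22.5)²+(y − 91.6)²) = 158.43 ≈ 158.42 km. ✓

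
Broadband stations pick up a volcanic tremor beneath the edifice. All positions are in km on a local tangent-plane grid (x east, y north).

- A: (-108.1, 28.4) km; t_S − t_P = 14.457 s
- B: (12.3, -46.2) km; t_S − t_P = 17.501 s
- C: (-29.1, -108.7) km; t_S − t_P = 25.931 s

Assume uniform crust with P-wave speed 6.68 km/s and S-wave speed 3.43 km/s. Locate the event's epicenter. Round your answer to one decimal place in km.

Distance from S−P lag: d = Δt · v_P v_S / (v_P − v_S) = Δt · (6.68·3.43)/(6.68−3.43) ≈ 7.0500·Δt.
So d_A = 101.92, d_B = 123.38, d_C = 182.81 km.
Circle about each station: (x + 108.1)² + (y − 28.4)² = 101.92²; (x − 12.3)² + (y + 46.2)² = 123.38²; (x + 29.1)² + (y + 108.7)² = 182.81².
Subtracting pairs of circle equations eliminates x²+y² and gives linear equations (the radical axes):
240.8 x − 149.2 y = -15041.38
158.0 x − 274.2 y = -22861.48
Solving the 2×2 system: x ≈ -16.8, y ≈ 73.7 km.

(-16.8, 73.7)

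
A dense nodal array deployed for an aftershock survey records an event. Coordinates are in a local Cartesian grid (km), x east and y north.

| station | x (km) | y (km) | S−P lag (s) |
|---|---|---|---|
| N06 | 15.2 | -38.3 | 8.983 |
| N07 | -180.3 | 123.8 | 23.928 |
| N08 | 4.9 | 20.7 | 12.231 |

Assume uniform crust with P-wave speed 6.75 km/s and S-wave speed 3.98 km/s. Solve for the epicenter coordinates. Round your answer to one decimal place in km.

(-63.1, -76.5)

Distance from S−P lag: d = Δt · v_P v_S / (v_P − v_S) = Δt · (6.75·3.98)/(6.75−3.98) ≈ 9.6986·Δt.
So d_N06 = 87.12, d_N07 = 232.07, d_N08 = 118.62 km.
Circle about each station: (x − 15.2)² + (y + 38.3)² = 87.12²; (x + 180.3)² + (y − 123.8)² = 232.07²; (x − 4.9)² + (y − 20.7)² = 118.62².
Subtracting the N06 equation from the N07 and N08 equations removes the quadratic terms:
-391.0 x + 324.2 y = -129.99
-20.6 x + 118.0 y = -7726.24
Solving the 2×2 system: x ≈ -63.1, y ≈ -76.5 km.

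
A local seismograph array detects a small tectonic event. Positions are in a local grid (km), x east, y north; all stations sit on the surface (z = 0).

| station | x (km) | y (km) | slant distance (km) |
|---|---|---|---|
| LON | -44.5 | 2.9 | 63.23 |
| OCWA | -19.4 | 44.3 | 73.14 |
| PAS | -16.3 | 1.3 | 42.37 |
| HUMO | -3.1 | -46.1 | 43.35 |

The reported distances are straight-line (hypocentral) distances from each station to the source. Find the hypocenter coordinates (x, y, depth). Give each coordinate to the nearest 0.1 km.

(7.6, -16.7, 30.0)

Each station gives a sphere (x−x_i)² + (y−y_i)² + z² = d_i² (stations at z=0).
Subtracting the LON sphere from OCWA and PAS: z² cancels, leaving linear equations in x and y:
50.2 x + 82.8 y = -1001.24
56.4 x − 3.2 y = 481.54
Solving: x ≈ 7.591, y ≈ -16.694 km (keep extra digits for the depth step; rounded: 7.6, -16.7).
Then from the LON sphere: z² = 63.23² − (x + 44.5)² − (y − 2.9)² with x = 7.591, y = -16.694, so z ≈ 30.011 ≈ 30.0 km.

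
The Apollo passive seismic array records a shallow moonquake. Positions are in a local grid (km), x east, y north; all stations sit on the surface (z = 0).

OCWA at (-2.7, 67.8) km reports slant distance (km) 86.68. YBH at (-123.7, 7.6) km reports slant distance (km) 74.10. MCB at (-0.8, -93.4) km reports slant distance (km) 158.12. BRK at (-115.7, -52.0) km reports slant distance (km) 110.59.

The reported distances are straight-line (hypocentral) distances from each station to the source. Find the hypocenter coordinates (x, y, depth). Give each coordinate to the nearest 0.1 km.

Each station gives a sphere (x−x_i)² + (y−y_i)² + z² = d_i² (stations at z=0).
Subtracting the OCWA sphere from YBH and MCB: z² cancels, leaving linear equations in x and y:
-242.0 x − 120.4 y = 12777.93
3.8 x − 322.4 y = -13368.44
Solving: x ≈ -73.003, y ≈ 40.605 km (keep extra digits for the depth step; rounded: -73.0, 40.6).
Then from the OCWA sphere: z² = 86.68² − (x + 2.7)² − (y − 67.8)² with x = -73.003, y = 40.605, so z ≈ 42.794 ≈ 42.8 km.
Check against BRK (with the unrounded solution): distance 110.59 ≈ 110.59 km. ✓

x ≈ -73.0 km, y ≈ 40.6 km, depth ≈ 42.8 km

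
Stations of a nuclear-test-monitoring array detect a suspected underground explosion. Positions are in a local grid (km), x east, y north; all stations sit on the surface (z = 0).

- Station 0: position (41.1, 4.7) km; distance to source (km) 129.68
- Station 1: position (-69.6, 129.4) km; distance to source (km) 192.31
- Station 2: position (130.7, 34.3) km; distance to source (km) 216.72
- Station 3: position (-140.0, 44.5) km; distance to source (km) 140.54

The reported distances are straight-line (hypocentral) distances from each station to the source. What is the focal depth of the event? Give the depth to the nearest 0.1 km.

z ≈ 59.9 km

Each station gives a sphere (x−x_i)² + (y−y_i)² + z² = d_i² (stations at z=0).
Subtracting the Station 0 sphere from Station 1 and Station 2: z² cancels, leaving linear equations in x and y:
-221.4 x + 249.4 y = -289.01
179.2 x + 59.2 y = -13602.98
Solving: x ≈ -58.400, y ≈ -53.002 km (keep extra digits for the depth step; rounded: -58.4, -53.0).
Then from the Station 0 sphere: z² = 129.68² − (x − 41.1)² − (y − 4.7)² with x = -58.400, y = -53.002, so z ≈ 59.893 ≈ 59.9 km.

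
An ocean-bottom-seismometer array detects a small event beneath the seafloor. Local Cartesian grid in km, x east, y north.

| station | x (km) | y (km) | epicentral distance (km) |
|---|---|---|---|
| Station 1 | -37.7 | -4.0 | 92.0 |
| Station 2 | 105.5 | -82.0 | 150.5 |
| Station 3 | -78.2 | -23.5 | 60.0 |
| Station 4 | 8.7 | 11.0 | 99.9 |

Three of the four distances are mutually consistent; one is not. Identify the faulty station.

Solve using three stations at a time. Using Station 2, Station 3, Station 4 (subtract circle equations pairwise → linear system) gives (x, y) ≈ (-44.8, -73.4).
Distances from that point to each station vs reported:
  Station 1: calculated 69.8 vs reported 92.0 → residual 22.2 km
  Station 2: calculated 150.5 vs reported 150.5 → residual 0.0 km
  Station 3: calculated 60.1 vs reported 60.0 → residual 0.1 km
  Station 4: calculated 99.9 vs reported 99.9 → residual 0.0 km
Station 2, Station 3, Station 4 are mutually consistent (residuals ≈ 0); Station 1 is off by 22.2 km.

Station 1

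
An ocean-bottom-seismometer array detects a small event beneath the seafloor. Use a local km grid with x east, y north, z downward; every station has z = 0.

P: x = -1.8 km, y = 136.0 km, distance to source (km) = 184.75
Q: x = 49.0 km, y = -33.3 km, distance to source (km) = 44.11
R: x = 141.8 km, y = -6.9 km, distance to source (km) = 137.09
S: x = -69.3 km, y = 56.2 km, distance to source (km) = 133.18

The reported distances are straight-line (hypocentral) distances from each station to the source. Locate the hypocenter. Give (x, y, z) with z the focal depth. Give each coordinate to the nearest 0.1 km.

x ≈ 12.3 km, y ≈ -47.1 km, depth ≈ 20.2 km

Each station gives a sphere (x−x_i)² + (y−y_i)² + z² = d_i² (stations at z=0).
Subtracting the P sphere from Q and R: z² cancels, leaving linear equations in x and y:
101.6 x − 338.6 y = 17197.52
287.2 x − 285.8 y = 16994.50
Solving: x ≈ 12.305, y ≈ -47.098 km (keep extra digits for the depth step; rounded: 12.3, -47.1).
Then from the P sphere: z² = 184.75² − (x + 1.8)² − (y − 136.0)² with x = 12.305, y = -47.098, so z ≈ 20.217 ≈ 20.2 km.
Check against S (with the unrounded solution): distance 133.19 ≈ 133.18 km. ✓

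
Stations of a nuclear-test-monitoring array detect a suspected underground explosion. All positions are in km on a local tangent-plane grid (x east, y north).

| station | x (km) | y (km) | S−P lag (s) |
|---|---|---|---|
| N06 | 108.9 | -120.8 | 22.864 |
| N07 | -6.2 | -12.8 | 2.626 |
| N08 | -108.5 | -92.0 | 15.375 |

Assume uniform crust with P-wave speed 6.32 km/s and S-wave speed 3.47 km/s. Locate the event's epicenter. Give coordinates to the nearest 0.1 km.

(-25.7, -7.5)

Distance from S−P lag: d = Δt · v_P v_S / (v_P − v_S) = Δt · (6.32·3.47)/(6.32−3.47) ≈ 7.6949·Δt.
So d_N06 = 175.94, d_N07 = 20.21, d_N08 = 118.31 km.
Circle about each station: (x − 108.9)² + (y + 120.8)² = 175.94²; (x + 6.2)² + (y + 12.8)² = 20.21²; (x + 108.5)² + (y + 92.0)² = 118.31².
Subtracting pairs of circle equations eliminates x²+y² and gives linear equations (the radical axes):
-230.2 x + 216.0 y = 4296.87
-434.8 x + 57.6 y = 10742.03
Solving the 2×2 system: x ≈ -25.7, y ≈ -7.5 km.
Check against N06 (with the unrounded x, y): √((x − 108.9)²+(y + 120.8)²) = 175.94 ≈ 175.94 km. ✓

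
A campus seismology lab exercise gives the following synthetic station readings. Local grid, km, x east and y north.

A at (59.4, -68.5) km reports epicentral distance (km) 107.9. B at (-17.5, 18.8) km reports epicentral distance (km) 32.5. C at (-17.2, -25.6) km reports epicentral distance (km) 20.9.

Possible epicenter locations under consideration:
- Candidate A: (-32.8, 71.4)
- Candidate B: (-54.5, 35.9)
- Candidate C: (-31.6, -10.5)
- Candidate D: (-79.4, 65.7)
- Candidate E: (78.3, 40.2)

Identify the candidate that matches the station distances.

For each candidate, compare |candidate − station| to the reported distance:
Candidate A: residuals A 59.6, B 22.3, C 77.3 → max 77.3 km
Candidate B: residuals A 46.6, B 8.3, C 51.0 → max 51.0 km
Candidate C: residuals A 0.0, B 0.0, C 0.0 → max 0.0 km
Candidate D: residuals A 85.2, B 45.2, C 89.6 → max 89.6 km
Candidate E: residuals A 2.4, B 65.7, C 95.1 → max 95.1 km
Only Candidate C has all residuals ≈ 0.

Candidate C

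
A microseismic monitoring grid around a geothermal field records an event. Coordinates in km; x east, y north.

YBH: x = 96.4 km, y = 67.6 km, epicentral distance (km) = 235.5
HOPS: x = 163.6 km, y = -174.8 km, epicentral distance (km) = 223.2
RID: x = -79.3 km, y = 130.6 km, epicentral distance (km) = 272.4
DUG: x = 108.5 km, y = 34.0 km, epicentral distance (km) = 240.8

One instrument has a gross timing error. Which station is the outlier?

Solve using three stations at a time. Using HOPS, RID, DUG (subtract circle equations pairwise → linear system) gives (x, y) ≈ (-57.0, -140.9).
Distances from that point to each station vs reported:
  YBH: calculated 258.9 vs reported 235.5 → residual 23.4 km
  HOPS: calculated 223.2 vs reported 223.2 → residual 0.0 km
  RID: calculated 272.4 vs reported 272.4 → residual 0.0 km
  DUG: calculated 240.8 vs reported 240.8 → residual 0.0 km
HOPS, RID, DUG are mutually consistent (residuals ≈ 0); YBH is off by 23.4 km.

YBH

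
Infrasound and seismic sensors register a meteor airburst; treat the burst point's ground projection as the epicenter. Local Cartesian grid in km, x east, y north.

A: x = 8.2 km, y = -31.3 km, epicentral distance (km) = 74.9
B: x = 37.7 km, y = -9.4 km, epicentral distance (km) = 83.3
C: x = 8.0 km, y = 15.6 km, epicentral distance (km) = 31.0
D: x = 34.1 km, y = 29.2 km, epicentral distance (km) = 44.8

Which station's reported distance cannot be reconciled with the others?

Solve using three stations at a time. Using A, C, D (subtract circle equations pairwise → linear system) gives (x, y) ≈ (-9.0, 41.6).
Distances from that point to each station vs reported:
  A: calculated 74.9 vs reported 74.9 → residual 0.0 km
  B: calculated 69.2 vs reported 83.3 → residual 14.1 km
  C: calculated 31.1 vs reported 31.0 → residual 0.1 km
  D: calculated 44.9 vs reported 44.8 → residual 0.1 km
A, C, D are mutually consistent (residuals ≈ 0); B is off by 14.1 km.

B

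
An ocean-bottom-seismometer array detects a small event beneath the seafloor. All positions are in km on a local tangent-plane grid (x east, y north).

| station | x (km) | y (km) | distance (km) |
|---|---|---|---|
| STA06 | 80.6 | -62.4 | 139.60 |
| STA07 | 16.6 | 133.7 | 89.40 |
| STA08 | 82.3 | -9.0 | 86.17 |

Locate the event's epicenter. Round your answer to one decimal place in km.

85.8 km east, 77.1 km north

Circle about each station: (x − 80.6)² + (y + 62.4)² = 139.60²; (x − 16.6)² + (y − 133.7)² = 89.40²; (x − 82.3)² + (y + 9.0)² = 86.17².
Subtracting pairs of circle equations eliminates x²+y² and gives linear equations (the radical axes):
-128.0 x + 392.2 y = 19256.93
3.4 x + 106.8 y = 8527.06
Solving the 2×2 system: x ≈ 85.8, y ≈ 77.1 km.
Check against STA06 (with the unrounded x, y): √((x − 80.6)²+(y + 62.4)²) = 139.61 ≈ 139.60 km. ✓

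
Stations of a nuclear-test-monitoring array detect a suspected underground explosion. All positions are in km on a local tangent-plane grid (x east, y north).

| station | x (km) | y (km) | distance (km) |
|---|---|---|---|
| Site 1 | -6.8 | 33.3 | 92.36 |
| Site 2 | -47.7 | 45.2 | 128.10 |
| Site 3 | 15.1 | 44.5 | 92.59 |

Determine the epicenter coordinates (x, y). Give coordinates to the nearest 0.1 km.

x ≈ 45.1 km, y ≈ -43.1 km

Circle about each station: (x + 6.8)² + (y − 33.3)² = 92.36²; (x + 47.7)² + (y − 45.2)² = 128.10²; (x − 15.1)² + (y − 44.5)² = 92.59².
Subtracting pairs of circle equations eliminates x²+y² and gives linear equations (the radical axes):
-81.8 x + 23.8 y = -4716.04
43.8 x + 22.4 y = 1010.59
Solving the 2×2 system: x ≈ 45.1, y ≈ -43.1 km.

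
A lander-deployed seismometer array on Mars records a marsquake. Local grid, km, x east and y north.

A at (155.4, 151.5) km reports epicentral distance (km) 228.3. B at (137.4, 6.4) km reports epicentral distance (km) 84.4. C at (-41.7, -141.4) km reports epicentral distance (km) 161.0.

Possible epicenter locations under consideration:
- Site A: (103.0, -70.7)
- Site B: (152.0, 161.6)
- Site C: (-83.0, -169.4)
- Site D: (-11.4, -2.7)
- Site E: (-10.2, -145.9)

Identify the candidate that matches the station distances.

Site A

For each candidate, compare |candidate − station| to the reported distance:
Site A: residuals A 0.0, B 0.0, C 0.0 → max 0.0 km
Site B: residuals A 217.6, B 71.5, C 198.6 → max 217.6 km
Site C: residuals A 171.5, B 197.5, C 111.1 → max 197.5 km
Site D: residuals A 1.1, B 64.7, C 19.0 → max 64.7 km
Site E: residuals A 112.1, B 127.7, C 129.2 → max 129.2 km
Only Site A has all residuals ≈ 0.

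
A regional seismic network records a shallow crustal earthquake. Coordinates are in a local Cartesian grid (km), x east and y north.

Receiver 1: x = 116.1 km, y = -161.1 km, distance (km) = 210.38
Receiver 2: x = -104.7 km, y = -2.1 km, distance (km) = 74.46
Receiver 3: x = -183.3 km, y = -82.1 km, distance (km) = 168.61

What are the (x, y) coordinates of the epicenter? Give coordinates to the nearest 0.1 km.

x ≈ -30.7 km, y ≈ -10.4 km

Circle about each station: (x − 116.1)² + (y + 161.1)² = 210.38²; (x + 104.7)² + (y + 2.1)² = 74.46²; (x + 183.3)² + (y + 82.1)² = 168.61².
Subtracting the Receiver 1 equation from the Receiver 2 and Receiver 3 equations removes the quadratic terms:
-441.6 x + 318.0 y = 10249.53
-598.8 x + 158.0 y = 16737.29
Solving the 2×2 system: x ≈ -30.7, y ≈ -10.4 km.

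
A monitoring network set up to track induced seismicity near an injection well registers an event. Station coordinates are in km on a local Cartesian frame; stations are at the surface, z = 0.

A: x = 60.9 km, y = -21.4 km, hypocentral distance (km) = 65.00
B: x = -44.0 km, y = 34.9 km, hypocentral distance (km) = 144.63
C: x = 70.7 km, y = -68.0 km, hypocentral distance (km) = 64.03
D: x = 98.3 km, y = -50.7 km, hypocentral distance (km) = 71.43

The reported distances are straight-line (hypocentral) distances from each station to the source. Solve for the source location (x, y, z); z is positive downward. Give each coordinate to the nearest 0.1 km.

(58.9, -47.5, 59.5)

Each station gives a sphere (x−x_i)² + (y−y_i)² + z² = d_i² (stations at z=0).
Subtracting the A sphere from B and C: z² cancels, leaving linear equations in x and y:
-209.8 x + 112.6 y = -17705.60
19.6 x − 93.2 y = 5580.88
Solving: x ≈ 58.903, y ≈ -47.493 km (keep extra digits for the depth step; rounded: 58.9, -47.5).
Then from the A sphere: z² = 65.00² − (x − 60.9)² − (y + 21.4)² with x = 58.903, y = -47.493, so z ≈ 59.499 ≈ 59.5 km.
Check against D (with the unrounded solution): distance 71.43 ≈ 71.43 km. ✓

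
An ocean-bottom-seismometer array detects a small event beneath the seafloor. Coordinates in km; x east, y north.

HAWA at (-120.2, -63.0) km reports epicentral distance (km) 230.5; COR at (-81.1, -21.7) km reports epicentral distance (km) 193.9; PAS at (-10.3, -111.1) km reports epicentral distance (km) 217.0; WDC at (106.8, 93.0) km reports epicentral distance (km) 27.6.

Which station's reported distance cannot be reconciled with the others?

Solve using three stations at a time. Using COR, PAS, WDC (subtract circle equations pairwise → linear system) gives (x, y) ≈ (80.0, 86.2).
Distances from that point to each station vs reported:
  HAWA: calculated 249.7 vs reported 230.5 → residual 19.2 km
  COR: calculated 193.9 vs reported 193.9 → residual 0.0 km
  PAS: calculated 217.0 vs reported 217.0 → residual 0.0 km
  WDC: calculated 27.6 vs reported 27.6 → residual 0.0 km
COR, PAS, WDC are mutually consistent (residuals ≈ 0); HAWA is off by 19.2 km.

HAWA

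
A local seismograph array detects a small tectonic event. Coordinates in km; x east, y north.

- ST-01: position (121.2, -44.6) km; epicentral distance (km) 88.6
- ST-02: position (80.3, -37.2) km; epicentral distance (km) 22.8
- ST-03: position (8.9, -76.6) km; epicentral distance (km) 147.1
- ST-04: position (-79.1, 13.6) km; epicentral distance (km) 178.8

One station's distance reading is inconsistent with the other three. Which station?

Solve using three stations at a time. Using ST-01, ST-03, ST-04 (subtract circle equations pairwise → linear system) gives (x, y) ≈ (97.6, 40.7).
Distances from that point to each station vs reported:
  ST-01: calculated 88.5 vs reported 88.6 → residual 0.1 km
  ST-02: calculated 79.8 vs reported 22.8 → residual 57.0 km
  ST-03: calculated 147.0 vs reported 147.1 → residual 0.1 km
  ST-04: calculated 178.7 vs reported 178.8 → residual 0.1 km
ST-01, ST-03, ST-04 are mutually consistent (residuals ≈ 0); ST-02 is off by 57.0 km.

ST-02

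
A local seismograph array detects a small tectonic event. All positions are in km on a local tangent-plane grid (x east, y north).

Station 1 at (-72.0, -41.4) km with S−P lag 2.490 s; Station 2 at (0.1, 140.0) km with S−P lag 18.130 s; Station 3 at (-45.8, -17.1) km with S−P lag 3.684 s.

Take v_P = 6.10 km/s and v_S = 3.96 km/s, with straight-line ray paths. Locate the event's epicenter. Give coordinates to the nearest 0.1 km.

x ≈ -49.7 km, y ≈ -58.5 km

Distance from S−P lag: d = Δt · v_P v_S / (v_P − v_S) = Δt · (6.10·3.96)/(6.10−3.96) ≈ 11.2879·Δt.
So d_Station 1 = 28.11, d_Station 2 = 204.65, d_Station 3 = 41.58 km.
Circle about each station: (x + 72.0)² + (y + 41.4)² = 28.11²; (x − 0.1)² + (y − 140.0)² = 204.65²; (x + 45.8)² + (y + 17.1)² = 41.58².
Subtracting pairs of circle equations eliminates x²+y² and gives linear equations (the radical axes):
144.2 x + 362.8 y = -28389.40
52.4 x + 48.6 y = -5446.63
Solving the 2×2 system: x ≈ -49.7, y ≈ -58.5 km.
Check against Station 1 (with the unrounded x, y): √((x + 72.0)²+(y + 41.4)²) = 28.12 ≈ 28.11 km. ✓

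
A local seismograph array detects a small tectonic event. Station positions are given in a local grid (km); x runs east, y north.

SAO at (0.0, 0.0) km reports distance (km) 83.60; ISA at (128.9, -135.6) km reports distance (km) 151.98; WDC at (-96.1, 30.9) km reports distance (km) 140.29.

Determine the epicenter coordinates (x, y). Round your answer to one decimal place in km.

Circle about each station: x² + y² = 83.60²; (x − 128.9)² + (y + 135.6)² = 151.98²; (x + 96.1)² + (y − 30.9)² = 140.29².
Subtracting the SAO equation from the ISA and WDC equations removes the quadratic terms:
257.8 x − 271.2 y = 18893.61
-192.2 x + 61.8 y = -2502.30
Solving the 2×2 system: x ≈ -13.5, y ≈ -82.5 km.
Check against SAO (with the unrounded x, y): √(x²+y²) = 83.61 ≈ 83.60 km. ✓

-13.5 km east, -82.5 km north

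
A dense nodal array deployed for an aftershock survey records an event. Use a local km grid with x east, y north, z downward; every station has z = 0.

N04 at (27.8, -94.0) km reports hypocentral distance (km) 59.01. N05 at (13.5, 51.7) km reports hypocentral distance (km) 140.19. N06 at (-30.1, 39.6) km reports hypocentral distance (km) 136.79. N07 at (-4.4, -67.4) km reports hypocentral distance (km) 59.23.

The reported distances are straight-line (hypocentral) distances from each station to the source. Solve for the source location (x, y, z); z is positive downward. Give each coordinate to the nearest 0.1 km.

Each station gives a sphere (x−x_i)² + (y−y_i)² + z² = d_i² (stations at z=0).
Subtracting the N04 sphere from N05 and N06: z² cancels, leaving linear equations in x and y:
-28.6 x + 291.4 y = -22924.76
-115.8 x + 267.2 y = -22363.99
Solving: x ≈ 14.994, y ≈ -77.199 km (keep extra digits for the depth step; rounded: 15.0, -77.2).
Then from the N04 sphere: z² = 59.01² − (x − 27.8)² − (y + 94.0)² with x = 14.994, y = -77.199, so z ≈ 55.099 ≈ 55.1 km.

x ≈ 15.0 km, y ≈ -77.2 km, depth ≈ 55.1 km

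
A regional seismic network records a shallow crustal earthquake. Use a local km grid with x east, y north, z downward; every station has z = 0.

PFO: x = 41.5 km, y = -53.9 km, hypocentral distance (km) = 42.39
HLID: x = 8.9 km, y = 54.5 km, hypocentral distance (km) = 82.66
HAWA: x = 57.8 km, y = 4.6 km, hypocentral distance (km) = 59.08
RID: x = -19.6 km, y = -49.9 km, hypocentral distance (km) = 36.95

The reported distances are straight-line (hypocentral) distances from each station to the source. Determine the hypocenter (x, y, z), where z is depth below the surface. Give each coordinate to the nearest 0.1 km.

(9.0, -27.8, 7.7)

Each station gives a sphere (x−x_i)² + (y−y_i)² + z² = d_i² (stations at z=0).
Subtracting the PFO sphere from HLID and HAWA: z² cancels, leaving linear equations in x and y:
-65.2 x + 216.8 y = -6613.76
32.6 x + 117.0 y = -2958.99
Solving: x ≈ 9.002, y ≈ -27.799 km (keep extra digits for the depth step; rounded: 9.0, -27.8).
Then from the PFO sphere: z² = 42.39² − (x − 41.5)² − (y + 53.9)² with x = 9.002, y = -27.799, so z ≈ 7.716 ≈ 7.7 km.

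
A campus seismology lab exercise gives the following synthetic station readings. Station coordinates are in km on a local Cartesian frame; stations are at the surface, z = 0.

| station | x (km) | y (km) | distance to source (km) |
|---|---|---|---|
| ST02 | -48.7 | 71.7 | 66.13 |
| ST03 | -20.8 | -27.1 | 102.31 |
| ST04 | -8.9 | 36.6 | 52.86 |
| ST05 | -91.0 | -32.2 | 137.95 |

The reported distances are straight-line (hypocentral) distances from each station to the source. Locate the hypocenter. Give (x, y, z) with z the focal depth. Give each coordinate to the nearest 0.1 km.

x ≈ -1.6 km, y ≈ 62.5 km, depth ≈ 45.5 km

Each station gives a sphere (x−x_i)² + (y−y_i)² + z² = d_i² (stations at z=0).
Subtracting the ST02 sphere from ST03 and ST04: z² cancels, leaving linear equations in x and y:
55.8 x − 197.6 y = -12439.69
79.6 x − 70.2 y = -4514.81
Solving: x ≈ -1.597, y ≈ 62.503 km (keep extra digits for the depth step; rounded: -1.6, 62.5).
Then from the ST02 sphere: z² = 66.13² − (x + 48.7)² − (y − 71.7)² with x = -1.597, y = 62.503, so z ≈ 45.496 ≈ 45.5 km.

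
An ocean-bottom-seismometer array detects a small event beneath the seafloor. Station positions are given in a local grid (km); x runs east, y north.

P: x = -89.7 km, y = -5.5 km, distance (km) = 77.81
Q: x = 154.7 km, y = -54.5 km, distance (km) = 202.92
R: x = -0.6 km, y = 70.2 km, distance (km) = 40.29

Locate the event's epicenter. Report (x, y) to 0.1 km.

(-25.6, 38.6)

Circle about each station: (x + 89.7)² + (y + 5.5)² = 77.81²; (x − 154.7)² + (y + 54.5)² = 202.92²; (x + 0.6)² + (y − 70.2)² = 40.29².
Subtracting the P equation from the Q and R equations removes the quadratic terms:
488.8 x − 98.0 y = -16296.13
178.2 x + 151.4 y = 1283.17
Solving the 2×2 system: x ≈ -25.6, y ≈ 38.6 km.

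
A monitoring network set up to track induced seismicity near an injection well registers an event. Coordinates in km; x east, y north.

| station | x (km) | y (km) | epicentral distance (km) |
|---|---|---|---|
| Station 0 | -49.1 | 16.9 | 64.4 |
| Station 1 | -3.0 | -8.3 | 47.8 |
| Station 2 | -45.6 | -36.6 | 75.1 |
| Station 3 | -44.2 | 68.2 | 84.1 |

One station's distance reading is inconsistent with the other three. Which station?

Station 1

Solve using three stations at a time. Using Station 0, Station 2, Station 3 (subtract circle equations pairwise → linear system) gives (x, y) ≈ (14.8, 8.2).
Distances from that point to each station vs reported:
  Station 0: calculated 64.5 vs reported 64.4 → residual 0.1 km
  Station 1: calculated 24.3 vs reported 47.8 → residual 23.5 km
  Station 2: calculated 75.2 vs reported 75.1 → residual 0.1 km
  Station 3: calculated 84.2 vs reported 84.1 → residual 0.1 km
Station 0, Station 2, Station 3 are mutually consistent (residuals ≈ 0); Station 1 is off by 23.5 km.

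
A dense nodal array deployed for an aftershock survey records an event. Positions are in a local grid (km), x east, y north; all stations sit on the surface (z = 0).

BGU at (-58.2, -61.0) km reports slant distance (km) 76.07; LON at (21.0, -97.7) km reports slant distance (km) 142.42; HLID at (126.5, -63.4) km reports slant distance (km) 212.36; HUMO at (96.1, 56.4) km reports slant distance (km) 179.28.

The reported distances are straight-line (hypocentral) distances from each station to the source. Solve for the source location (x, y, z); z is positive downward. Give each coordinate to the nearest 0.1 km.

x ≈ -71.4 km, y ≈ 4.2 km, depth ≈ 36.9 km

Each station gives a sphere (x−x_i)² + (y−y_i)² + z² = d_i² (stations at z=0).
Subtracting the BGU sphere from LON and HLID: z² cancels, leaving linear equations in x and y:
158.4 x − 73.4 y = -11618.76
369.4 x − 4.8 y = -26396.55
Solving: x ≈ -71.403, y ≈ 4.203 km (keep extra digits for the depth step; rounded: -71.4, 4.2).
Then from the BGU sphere: z² = 76.07² − (x + 58.2)² − (y + 61.0)² with x = -71.403, y = 4.203, so z ≈ 36.890 ≈ 36.9 km.
Check against HUMO (with the unrounded solution): distance 179.28 ≈ 179.28 km. ✓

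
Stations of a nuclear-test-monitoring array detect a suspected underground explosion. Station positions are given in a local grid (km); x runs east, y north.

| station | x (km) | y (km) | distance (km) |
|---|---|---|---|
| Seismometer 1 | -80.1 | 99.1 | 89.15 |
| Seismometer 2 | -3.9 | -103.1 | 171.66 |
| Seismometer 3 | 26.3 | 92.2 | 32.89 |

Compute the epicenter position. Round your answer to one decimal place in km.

Circle about each station: (x + 80.1)² + (y − 99.1)² = 89.15²; (x + 3.9)² + (y + 103.1)² = 171.66²; (x − 26.3)² + (y − 92.2)² = 32.89².
Subtracting pairs of circle equations eliminates x²+y² and gives linear equations (the radical axes):
152.4 x − 404.4 y = -27111.43
212.8 x − 13.8 y = -178.32
Solving the 2×2 system: x ≈ 3.6, y ≈ 68.4 km.
Check against Seismometer 1 (with the unrounded x, y): √((x + 80.1)²+(y − 99.1)²) = 89.15 ≈ 89.15 km. ✓

(3.6, 68.4)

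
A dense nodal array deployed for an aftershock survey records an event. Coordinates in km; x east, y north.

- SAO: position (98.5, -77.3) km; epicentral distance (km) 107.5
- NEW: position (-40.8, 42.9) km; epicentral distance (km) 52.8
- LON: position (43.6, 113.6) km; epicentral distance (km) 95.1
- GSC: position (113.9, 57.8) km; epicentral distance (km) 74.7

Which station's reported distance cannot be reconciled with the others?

Solve using three stations at a time. Using SAO, LON, GSC (subtract circle equations pairwise → linear system) gives (x, y) ≈ (50.2, 18.7).
Distances from that point to each station vs reported:
  SAO: calculated 107.5 vs reported 107.5 → residual 0.0 km
  NEW: calculated 94.2 vs reported 52.8 → residual 41.4 km
  LON: calculated 95.1 vs reported 95.1 → residual 0.0 km
  GSC: calculated 74.7 vs reported 74.7 → residual 0.0 km
SAO, LON, GSC are mutually consistent (residuals ≈ 0); NEW is off by 41.4 km.

NEW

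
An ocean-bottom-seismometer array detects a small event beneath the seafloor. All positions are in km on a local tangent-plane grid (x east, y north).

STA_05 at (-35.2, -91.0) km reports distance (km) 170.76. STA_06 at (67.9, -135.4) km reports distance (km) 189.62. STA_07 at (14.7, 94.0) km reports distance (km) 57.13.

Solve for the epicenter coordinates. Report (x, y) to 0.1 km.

Circle about each station: (x + 35.2)² + (y + 91.0)² = 170.76²; (x − 67.9)² + (y + 135.4)² = 189.62²; (x − 14.7)² + (y − 94.0)² = 57.13².
Subtracting the STA_05 equation from the STA_06 and STA_07 equations removes the quadratic terms:
206.2 x − 88.8 y = 6626.76
99.8 x + 370.0 y = 25427.19
Solving the 2×2 system: x ≈ 55.3, y ≈ 53.8 km.

(55.3, 53.8)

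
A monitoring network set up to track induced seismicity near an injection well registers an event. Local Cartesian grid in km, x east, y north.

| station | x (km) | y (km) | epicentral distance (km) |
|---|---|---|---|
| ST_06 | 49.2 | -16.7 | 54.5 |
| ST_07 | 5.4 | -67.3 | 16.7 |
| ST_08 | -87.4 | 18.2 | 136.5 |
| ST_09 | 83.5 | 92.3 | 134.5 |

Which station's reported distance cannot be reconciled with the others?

ST_09

Solve using three stations at a time. Using ST_06, ST_07, ST_08 (subtract circle equations pairwise → linear system) gives (x, y) ≈ (21.7, -63.8).
Distances from that point to each station vs reported:
  ST_06: calculated 54.5 vs reported 54.5 → residual 0.0 km
  ST_07: calculated 16.7 vs reported 16.7 → residual 0.0 km
  ST_08: calculated 136.5 vs reported 136.5 → residual 0.0 km
  ST_09: calculated 167.9 vs reported 134.5 → residual 33.4 km
ST_06, ST_07, ST_08 are mutually consistent (residuals ≈ 0); ST_09 is off by 33.4 km.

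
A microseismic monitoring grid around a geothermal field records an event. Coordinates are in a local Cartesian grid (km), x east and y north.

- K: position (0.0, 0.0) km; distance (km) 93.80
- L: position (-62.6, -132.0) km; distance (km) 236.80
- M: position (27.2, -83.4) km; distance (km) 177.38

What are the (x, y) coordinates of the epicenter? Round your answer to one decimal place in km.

10.6 km east, 93.2 km north

Circle about each station: x² + y² = 93.80²; (x + 62.6)² + (y + 132.0)² = 236.80²; (x − 27.2)² + (y + 83.4)² = 177.38².
Subtracting the K equation from the L and M equations removes the quadratic terms:
-125.2 x − 264.0 y = -25933.04
54.4 x − 166.8 y = -14969.82
Solving the 2×2 system: x ≈ 10.6, y ≈ 93.2 km.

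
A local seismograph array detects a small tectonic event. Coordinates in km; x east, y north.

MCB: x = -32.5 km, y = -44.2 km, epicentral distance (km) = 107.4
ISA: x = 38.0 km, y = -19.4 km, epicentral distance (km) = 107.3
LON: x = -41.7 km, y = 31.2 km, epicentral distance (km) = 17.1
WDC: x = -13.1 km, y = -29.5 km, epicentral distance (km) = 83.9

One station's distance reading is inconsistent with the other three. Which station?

MCB

Solve using three stations at a time. Using ISA, LON, WDC (subtract circle equations pairwise → linear system) gives (x, y) ≈ (-45.6, 47.8).
Distances from that point to each station vs reported:
  MCB: calculated 93.0 vs reported 107.4 → residual 14.4 km
  ISA: calculated 107.3 vs reported 107.3 → residual 0.0 km
  LON: calculated 17.1 vs reported 17.1 → residual 0.0 km
  WDC: calculated 83.9 vs reported 83.9 → residual 0.0 km
ISA, LON, WDC are mutually consistent (residuals ≈ 0); MCB is off by 14.4 km.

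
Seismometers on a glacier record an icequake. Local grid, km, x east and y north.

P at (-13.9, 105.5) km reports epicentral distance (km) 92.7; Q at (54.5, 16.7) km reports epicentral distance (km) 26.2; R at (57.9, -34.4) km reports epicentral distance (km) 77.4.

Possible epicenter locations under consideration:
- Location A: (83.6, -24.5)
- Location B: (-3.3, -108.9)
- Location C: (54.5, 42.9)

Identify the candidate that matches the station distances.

Location C

For each candidate, compare |candidate − station| to the reported distance:
Location A: residuals P 69.8, Q 24.2, R 49.9 → max 69.8 km
Location B: residuals P 122.0, Q 112.1, R 19.0 → max 122.0 km
Location C: residuals P 0.0, Q 0.0, R 0.0 → max 0.0 km
Only Location C has all residuals ≈ 0.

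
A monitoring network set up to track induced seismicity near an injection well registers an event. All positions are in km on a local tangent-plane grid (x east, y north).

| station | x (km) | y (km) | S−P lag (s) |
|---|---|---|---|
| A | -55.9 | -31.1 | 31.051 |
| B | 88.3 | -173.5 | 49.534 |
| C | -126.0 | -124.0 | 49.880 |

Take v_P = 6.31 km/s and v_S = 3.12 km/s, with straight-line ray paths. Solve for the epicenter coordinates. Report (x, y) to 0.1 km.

48.5 km east, 129.6 km north

Distance from S−P lag: d = Δt · v_P v_S / (v_P − v_S) = Δt · (6.31·3.12)/(6.31−3.12) ≈ 6.1715·Δt.
So d_A = 191.63, d_B = 305.70, d_C = 307.84 km.
Circle about each station: (x + 55.9)² + (y + 31.1)² = 191.63²; (x − 88.3)² + (y + 173.5)² = 305.70²; (x + 126.0)² + (y + 124.0)² = 307.84².
Subtracting the A equation from the B and C equations removes the quadratic terms:
288.4 x − 284.8 y = -22923.31
-140.2 x − 185.8 y = -30883.43
Solving the 2×2 system: x ≈ 48.5, y ≈ 129.6 km.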